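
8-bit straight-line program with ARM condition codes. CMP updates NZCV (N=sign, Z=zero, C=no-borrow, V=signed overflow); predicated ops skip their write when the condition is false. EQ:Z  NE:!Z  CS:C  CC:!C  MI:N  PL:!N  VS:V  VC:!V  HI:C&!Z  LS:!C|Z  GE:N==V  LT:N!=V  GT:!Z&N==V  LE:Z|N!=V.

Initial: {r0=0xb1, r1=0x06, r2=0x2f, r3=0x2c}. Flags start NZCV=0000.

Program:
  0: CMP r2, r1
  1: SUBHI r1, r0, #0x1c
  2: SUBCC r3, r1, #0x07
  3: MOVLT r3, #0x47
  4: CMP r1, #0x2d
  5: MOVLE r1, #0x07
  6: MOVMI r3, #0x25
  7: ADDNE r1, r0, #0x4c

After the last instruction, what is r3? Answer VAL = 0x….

VAL = 0x2c

0: ✓ CMP  NZCV=0010
1: ✓ SUBHI  r1←0x95
2: · SUBCC
3: · MOVLT
4: ✓ CMP  NZCV=0011
5: ✓ MOVLE  r1←0x07
6: · MOVMI
7: ✓ ADDNE  r1←0xfd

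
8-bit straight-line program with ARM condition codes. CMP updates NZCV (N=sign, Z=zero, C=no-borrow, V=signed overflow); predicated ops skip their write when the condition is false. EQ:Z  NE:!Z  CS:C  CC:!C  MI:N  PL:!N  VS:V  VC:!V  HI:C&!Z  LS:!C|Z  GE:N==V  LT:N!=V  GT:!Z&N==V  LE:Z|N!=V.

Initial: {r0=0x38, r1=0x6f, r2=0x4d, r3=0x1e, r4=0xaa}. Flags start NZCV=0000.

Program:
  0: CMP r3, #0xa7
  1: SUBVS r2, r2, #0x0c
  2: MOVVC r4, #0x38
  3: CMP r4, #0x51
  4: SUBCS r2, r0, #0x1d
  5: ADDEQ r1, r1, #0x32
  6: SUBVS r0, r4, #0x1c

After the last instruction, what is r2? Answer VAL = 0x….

VAL = 0x4d

[0] flags=0000 → (cmp)
[1] flags=0000 VS?F → skip
[2] flags=0000 VC?T → r4=0x38
[3] flags=1000 → (cmp)
[4] flags=1000 CS?F → skip
[5] flags=1000 EQ?F → skip
[6] flags=1000 VS?F → skip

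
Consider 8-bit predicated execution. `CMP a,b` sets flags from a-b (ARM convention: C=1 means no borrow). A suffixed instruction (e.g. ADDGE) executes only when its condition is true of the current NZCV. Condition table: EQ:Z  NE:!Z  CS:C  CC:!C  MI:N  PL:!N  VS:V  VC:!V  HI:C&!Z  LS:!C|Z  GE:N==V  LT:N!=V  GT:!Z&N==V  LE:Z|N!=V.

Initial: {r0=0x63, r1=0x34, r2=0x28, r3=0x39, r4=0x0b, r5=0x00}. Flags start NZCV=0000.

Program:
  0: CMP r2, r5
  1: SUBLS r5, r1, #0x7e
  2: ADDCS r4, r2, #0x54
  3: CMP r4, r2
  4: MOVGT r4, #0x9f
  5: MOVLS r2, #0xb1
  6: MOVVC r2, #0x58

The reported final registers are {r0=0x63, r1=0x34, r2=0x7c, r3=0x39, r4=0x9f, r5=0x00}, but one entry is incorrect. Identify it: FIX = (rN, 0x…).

FIX = (r2, 0x58)

[0] flags=0010 → (cmp)
[1] flags=0010 LS?F → skip
[2] flags=0010 CS?T → r4=0x7c
[3] flags=0010 → (cmp)
[4] flags=0010 GT?T → r4=0x9f
[5] flags=0010 LS?F → skip
[6] flags=0010 VC?T → r2=0x58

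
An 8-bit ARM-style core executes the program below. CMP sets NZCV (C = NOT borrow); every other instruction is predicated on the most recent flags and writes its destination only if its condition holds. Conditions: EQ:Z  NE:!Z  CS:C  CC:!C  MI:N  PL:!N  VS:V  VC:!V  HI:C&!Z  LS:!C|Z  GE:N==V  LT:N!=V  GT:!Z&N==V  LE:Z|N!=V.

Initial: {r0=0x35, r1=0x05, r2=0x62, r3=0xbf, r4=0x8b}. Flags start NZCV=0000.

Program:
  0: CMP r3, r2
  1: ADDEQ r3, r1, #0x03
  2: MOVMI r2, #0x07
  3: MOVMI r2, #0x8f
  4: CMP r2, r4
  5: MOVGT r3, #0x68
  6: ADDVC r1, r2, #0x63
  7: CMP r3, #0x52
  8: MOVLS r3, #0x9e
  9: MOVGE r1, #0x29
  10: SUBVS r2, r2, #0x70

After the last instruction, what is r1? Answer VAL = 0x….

VAL = 0x29

0: ✓ CMP  NZCV=0011
1: · ADDEQ
2: · MOVMI
3: · MOVMI
4: ✓ CMP  NZCV=1001
5: ✓ MOVGT  r3←0x68
6: · ADDVC
7: ✓ CMP  NZCV=0010
8: · MOVLS
9: ✓ MOVGE  r1←0x29
10: · SUBVS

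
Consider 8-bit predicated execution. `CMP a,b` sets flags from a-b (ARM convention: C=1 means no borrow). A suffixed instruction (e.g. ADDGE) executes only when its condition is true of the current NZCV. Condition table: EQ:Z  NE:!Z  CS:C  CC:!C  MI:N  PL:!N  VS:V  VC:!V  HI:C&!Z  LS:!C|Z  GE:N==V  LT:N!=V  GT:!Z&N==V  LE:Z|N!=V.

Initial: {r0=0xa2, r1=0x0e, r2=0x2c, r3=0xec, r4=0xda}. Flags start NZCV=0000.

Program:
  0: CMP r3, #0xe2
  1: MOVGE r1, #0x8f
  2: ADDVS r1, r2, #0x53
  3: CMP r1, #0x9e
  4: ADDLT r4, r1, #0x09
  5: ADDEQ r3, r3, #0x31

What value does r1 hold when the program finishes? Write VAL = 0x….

VAL = 0x8f

[0] flags=0010 → (cmp)
[1] flags=0010 GE?T → r1=0x8f
[2] flags=0010 VS?F → skip
[3] flags=1000 → (cmp)
[4] flags=1000 LT?T → r4=0x98
[5] flags=1000 EQ?F → skip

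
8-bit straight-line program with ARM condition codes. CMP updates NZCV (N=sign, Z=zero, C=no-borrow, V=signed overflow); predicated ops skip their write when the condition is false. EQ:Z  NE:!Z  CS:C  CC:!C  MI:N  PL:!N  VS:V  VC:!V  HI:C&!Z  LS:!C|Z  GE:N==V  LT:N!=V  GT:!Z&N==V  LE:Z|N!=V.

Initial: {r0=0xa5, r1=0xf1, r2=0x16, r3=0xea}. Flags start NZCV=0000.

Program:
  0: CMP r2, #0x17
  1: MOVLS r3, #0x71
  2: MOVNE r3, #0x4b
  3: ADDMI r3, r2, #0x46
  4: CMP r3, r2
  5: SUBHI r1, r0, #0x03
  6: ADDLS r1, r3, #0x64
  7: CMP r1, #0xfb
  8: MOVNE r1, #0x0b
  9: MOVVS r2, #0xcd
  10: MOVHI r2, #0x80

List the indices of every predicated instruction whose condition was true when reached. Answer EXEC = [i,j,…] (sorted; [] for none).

0: ✓ CMP  NZCV=1000
1: ✓ MOVLS  r3←0x71
2: ✓ MOVNE  r3←0x4b
3: ✓ ADDMI  r3←0x5c
4: ✓ CMP  NZCV=0010
5: ✓ SUBHI  r1←0xa2
6: · ADDLS
7: ✓ CMP  NZCV=1000
8: ✓ MOVNE  r1←0x0b
9: · MOVVS
10: · MOVHI

EXEC = [1,2,3,5,8]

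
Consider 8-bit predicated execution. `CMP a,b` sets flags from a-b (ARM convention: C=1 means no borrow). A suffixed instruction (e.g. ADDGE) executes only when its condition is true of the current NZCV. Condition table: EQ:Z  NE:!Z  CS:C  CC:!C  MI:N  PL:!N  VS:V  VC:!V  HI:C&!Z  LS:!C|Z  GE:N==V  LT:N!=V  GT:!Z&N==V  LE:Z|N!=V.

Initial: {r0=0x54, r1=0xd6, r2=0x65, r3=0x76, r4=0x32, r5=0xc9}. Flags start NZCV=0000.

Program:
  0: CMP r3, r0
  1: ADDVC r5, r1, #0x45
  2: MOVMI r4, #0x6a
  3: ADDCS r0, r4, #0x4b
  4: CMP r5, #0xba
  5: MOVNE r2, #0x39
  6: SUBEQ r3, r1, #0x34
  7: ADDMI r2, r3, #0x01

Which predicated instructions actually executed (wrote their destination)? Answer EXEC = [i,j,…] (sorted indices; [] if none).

[0] flags=0010 → (cmp)
[1] flags=0010 VC?T → r5=0x1b
[2] flags=0010 MI?F → skip
[3] flags=0010 CS?T → r0=0x7d
[4] flags=0000 → (cmp)
[5] flags=0000 NE?T → r2=0x39
[6] flags=0000 EQ?F → skip
[7] flags=0000 MI?F → skip

EXEC = [1,3,5]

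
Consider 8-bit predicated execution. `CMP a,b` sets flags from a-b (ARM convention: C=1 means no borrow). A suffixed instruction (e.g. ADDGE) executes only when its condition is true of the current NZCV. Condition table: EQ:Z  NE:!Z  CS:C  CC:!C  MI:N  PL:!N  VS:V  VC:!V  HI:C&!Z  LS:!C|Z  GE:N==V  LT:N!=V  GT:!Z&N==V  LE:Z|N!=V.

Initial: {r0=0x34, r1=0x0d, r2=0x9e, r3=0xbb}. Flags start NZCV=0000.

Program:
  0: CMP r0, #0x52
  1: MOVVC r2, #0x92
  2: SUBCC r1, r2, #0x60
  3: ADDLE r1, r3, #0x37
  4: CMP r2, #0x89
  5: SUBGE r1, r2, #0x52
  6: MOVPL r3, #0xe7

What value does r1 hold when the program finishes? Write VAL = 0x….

[0] flags=1000 → (cmp)
[1] flags=1000 VC?T → r2=0x92
[2] flags=1000 CC?T → r1=0x32
[3] flags=1000 LE?T → r1=0xf2
[4] flags=0010 → (cmp)
[5] flags=0010 GE?T → r1=0x40
[6] flags=0010 PL?T → r3=0xe7

VAL = 0x40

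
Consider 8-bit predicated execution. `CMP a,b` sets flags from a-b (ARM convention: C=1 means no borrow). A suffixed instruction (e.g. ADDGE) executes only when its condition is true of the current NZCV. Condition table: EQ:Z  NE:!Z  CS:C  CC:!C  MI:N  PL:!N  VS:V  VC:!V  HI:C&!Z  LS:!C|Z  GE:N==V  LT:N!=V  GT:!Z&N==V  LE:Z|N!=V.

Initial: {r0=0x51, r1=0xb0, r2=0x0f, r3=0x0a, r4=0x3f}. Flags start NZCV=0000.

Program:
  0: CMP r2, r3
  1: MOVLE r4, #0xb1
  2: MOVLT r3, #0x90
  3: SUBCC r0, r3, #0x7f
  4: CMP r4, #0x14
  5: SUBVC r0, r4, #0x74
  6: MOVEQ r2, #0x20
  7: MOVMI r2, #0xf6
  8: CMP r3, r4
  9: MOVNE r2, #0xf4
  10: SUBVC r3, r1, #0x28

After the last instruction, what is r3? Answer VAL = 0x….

0: ✓ CMP  NZCV=0010
1: · MOVLE
2: · MOVLT
3: · SUBCC
4: ✓ CMP  NZCV=0010
5: ✓ SUBVC  r0←0xcb
6: · MOVEQ
7: · MOVMI
8: ✓ CMP  NZCV=1000
9: ✓ MOVNE  r2←0xf4
10: ✓ SUBVC  r3←0x88

VAL = 0x88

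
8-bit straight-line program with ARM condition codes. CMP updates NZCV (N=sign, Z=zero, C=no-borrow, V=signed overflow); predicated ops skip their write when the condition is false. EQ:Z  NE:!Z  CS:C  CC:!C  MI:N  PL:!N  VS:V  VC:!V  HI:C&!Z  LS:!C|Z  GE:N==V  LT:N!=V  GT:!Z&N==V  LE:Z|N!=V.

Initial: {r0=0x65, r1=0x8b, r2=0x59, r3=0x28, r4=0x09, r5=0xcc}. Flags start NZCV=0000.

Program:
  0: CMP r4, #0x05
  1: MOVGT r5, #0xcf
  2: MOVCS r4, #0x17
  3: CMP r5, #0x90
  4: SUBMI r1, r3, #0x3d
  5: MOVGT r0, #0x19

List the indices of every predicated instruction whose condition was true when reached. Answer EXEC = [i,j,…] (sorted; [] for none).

[0] flags=0010 → (cmp)
[1] flags=0010 GT?T → r5=0xcf
[2] flags=0010 CS?T → r4=0x17
[3] flags=0010 → (cmp)
[4] flags=0010 MI?F → skip
[5] flags=0010 GT?T → r0=0x19

EXEC = [1,2,5]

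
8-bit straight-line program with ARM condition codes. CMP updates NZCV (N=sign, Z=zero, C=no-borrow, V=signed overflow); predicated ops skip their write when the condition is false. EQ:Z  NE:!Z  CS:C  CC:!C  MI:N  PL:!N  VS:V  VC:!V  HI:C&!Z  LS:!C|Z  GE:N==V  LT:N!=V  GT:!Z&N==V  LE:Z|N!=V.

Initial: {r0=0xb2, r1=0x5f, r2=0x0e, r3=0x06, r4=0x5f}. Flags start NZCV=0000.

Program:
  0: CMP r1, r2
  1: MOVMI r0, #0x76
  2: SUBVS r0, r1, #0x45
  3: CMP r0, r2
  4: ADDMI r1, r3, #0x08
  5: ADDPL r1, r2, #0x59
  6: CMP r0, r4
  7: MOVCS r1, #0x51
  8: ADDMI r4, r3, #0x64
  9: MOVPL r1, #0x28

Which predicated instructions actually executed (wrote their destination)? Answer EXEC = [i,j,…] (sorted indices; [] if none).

EXEC = [4,7,9]

[0] flags=0010 → (cmp)
[1] flags=0010 MI?F → skip
[2] flags=0010 VS?F → skip
[3] flags=1010 → (cmp)
[4] flags=1010 MI?T → r1=0x0e
[5] flags=1010 PL?F → skip
[6] flags=0011 → (cmp)
[7] flags=0011 CS?T → r1=0x51
[8] flags=0011 MI?F → skip
[9] flags=0011 PL?T → r1=0x28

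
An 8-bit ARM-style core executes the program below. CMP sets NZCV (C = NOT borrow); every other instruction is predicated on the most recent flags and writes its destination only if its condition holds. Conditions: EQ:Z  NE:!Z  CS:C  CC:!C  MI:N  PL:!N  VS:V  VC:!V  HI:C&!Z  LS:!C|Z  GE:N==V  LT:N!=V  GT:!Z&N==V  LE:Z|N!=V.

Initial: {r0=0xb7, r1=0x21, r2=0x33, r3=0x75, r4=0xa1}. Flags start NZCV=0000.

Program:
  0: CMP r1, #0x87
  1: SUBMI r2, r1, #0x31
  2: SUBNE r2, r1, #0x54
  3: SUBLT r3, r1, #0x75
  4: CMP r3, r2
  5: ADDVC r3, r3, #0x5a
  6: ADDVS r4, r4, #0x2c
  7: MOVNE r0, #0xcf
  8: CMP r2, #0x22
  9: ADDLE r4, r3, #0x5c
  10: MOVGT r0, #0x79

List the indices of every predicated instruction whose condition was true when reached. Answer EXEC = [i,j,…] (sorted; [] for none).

0: ✓ CMP  NZCV=1001
1: ✓ SUBMI  r2←0xf0
2: ✓ SUBNE  r2←0xcd
3: · SUBLT
4: ✓ CMP  NZCV=1001
5: · ADDVC
6: ✓ ADDVS  r4←0xcd
7: ✓ MOVNE  r0←0xcf
8: ✓ CMP  NZCV=1010
9: ✓ ADDLE  r4←0xd1
10: · MOVGT

EXEC = [1,2,6,7,9]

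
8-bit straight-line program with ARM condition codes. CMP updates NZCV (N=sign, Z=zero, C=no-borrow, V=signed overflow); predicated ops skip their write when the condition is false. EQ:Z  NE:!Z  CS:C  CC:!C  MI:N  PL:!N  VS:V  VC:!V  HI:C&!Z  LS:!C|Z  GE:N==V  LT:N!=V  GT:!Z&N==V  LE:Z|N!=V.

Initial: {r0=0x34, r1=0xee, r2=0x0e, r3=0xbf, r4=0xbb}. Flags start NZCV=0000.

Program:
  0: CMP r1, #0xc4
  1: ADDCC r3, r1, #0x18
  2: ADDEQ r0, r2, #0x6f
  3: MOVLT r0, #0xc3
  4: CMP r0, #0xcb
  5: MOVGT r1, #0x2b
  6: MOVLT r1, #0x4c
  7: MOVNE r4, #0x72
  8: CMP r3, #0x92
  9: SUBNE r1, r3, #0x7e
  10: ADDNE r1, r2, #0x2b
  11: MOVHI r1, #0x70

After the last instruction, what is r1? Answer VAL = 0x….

VAL = 0x70

0: ✓ CMP  NZCV=0010
1: · ADDCC
2: · ADDEQ
3: · MOVLT
4: ✓ CMP  NZCV=0000
5: ✓ MOVGT  r1←0x2b
6: · MOVLT
7: ✓ MOVNE  r4←0x72
8: ✓ CMP  NZCV=0010
9: ✓ SUBNE  r1←0x41
10: ✓ ADDNE  r1←0x39
11: ✓ MOVHI  r1←0x70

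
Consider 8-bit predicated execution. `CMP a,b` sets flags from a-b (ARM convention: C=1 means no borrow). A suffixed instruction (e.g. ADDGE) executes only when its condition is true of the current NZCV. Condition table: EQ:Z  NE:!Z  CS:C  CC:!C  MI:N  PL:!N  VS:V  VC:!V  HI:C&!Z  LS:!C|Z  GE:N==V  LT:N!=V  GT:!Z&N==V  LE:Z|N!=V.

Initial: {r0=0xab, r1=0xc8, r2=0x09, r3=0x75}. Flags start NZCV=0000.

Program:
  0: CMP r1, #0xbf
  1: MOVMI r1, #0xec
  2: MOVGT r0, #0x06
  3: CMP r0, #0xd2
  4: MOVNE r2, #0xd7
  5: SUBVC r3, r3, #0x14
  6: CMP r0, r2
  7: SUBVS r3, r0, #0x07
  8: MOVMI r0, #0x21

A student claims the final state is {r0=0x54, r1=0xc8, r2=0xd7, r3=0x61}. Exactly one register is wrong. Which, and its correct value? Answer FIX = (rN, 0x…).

[0] flags=0010 → (cmp)
[1] flags=0010 MI?F → skip
[2] flags=0010 GT?T → r0=0x06
[3] flags=0000 → (cmp)
[4] flags=0000 NE?T → r2=0xd7
[5] flags=0000 VC?T → r3=0x61
[6] flags=0000 → (cmp)
[7] flags=0000 VS?F → skip
[8] flags=0000 MI?F → skip

FIX = (r0, 0x06)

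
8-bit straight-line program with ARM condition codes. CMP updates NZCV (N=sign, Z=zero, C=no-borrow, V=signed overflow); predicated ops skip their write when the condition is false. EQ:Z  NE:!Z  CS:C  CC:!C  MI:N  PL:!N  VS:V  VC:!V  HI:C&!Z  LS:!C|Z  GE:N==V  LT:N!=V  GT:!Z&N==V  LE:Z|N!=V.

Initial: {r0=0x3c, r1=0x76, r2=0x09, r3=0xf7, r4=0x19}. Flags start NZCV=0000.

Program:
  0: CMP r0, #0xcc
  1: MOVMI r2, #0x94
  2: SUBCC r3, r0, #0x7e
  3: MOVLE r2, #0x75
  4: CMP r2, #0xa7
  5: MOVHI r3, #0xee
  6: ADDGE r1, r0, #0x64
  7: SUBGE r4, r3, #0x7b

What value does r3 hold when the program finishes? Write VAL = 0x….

0: ✓ CMP  NZCV=0000
1: · MOVMI
2: ✓ SUBCC  r3←0xbe
3: · MOVLE
4: ✓ CMP  NZCV=0000
5: · MOVHI
6: ✓ ADDGE  r1←0xa0
7: ✓ SUBGE  r4←0x43

VAL = 0xbe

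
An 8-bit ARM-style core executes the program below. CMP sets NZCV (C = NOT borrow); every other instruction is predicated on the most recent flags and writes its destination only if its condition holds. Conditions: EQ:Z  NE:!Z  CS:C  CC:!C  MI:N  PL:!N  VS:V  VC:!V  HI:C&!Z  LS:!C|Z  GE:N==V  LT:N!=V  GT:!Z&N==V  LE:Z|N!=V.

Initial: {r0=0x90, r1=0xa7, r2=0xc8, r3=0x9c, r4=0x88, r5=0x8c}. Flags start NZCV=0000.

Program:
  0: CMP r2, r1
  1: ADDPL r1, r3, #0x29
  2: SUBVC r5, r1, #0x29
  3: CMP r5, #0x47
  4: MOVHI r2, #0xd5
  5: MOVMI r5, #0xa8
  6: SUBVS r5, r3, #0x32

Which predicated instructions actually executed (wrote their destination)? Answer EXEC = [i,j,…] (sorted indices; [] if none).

EXEC = [1,2,4,6]

0: ✓ CMP  NZCV=0010
1: ✓ ADDPL  r1←0xc5
2: ✓ SUBVC  r5←0x9c
3: ✓ CMP  NZCV=0011
4: ✓ MOVHI  r2←0xd5
5: · MOVMI
6: ✓ SUBVS  r5←0x6a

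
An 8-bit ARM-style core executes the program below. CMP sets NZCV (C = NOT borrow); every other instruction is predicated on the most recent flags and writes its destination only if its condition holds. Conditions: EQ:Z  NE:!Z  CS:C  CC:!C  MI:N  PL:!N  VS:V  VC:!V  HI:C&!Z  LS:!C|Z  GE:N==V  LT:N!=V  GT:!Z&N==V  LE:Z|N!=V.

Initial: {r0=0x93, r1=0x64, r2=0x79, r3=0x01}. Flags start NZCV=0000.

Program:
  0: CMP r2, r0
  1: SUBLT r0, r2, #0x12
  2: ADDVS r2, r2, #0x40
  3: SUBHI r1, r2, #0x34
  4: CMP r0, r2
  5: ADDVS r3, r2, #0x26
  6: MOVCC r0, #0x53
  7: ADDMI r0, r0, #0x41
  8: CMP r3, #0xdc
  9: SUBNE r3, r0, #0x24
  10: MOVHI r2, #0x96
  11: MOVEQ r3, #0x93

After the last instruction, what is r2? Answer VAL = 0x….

VAL = 0xb9

[0] flags=1001 → (cmp)
[1] flags=1001 LT?F → skip
[2] flags=1001 VS?T → r2=0xb9
[3] flags=1001 HI?F → skip
[4] flags=1000 → (cmp)
[5] flags=1000 VS?F → skip
[6] flags=1000 CC?T → r0=0x53
[7] flags=1000 MI?T → r0=0x94
[8] flags=0000 → (cmp)
[9] flags=0000 NE?T → r3=0x70
[10] flags=0000 HI?F → skip
[11] flags=0000 EQ?F → skip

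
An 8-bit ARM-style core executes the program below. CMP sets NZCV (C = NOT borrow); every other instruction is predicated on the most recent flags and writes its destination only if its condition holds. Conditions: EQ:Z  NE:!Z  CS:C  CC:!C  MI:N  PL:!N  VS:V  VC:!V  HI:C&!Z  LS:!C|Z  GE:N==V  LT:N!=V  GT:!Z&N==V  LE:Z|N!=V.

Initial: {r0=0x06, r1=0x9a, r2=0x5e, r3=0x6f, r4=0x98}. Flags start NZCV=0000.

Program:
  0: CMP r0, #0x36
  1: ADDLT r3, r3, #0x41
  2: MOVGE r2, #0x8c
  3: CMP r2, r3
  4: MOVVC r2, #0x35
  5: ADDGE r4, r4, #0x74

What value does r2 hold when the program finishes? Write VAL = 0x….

[0] flags=1000 → (cmp)
[1] flags=1000 LT?T → r3=0xb0
[2] flags=1000 GE?F → skip
[3] flags=1001 → (cmp)
[4] flags=1001 VC?F → skip
[5] flags=1001 GE?T → r4=0x0c

VAL = 0x5e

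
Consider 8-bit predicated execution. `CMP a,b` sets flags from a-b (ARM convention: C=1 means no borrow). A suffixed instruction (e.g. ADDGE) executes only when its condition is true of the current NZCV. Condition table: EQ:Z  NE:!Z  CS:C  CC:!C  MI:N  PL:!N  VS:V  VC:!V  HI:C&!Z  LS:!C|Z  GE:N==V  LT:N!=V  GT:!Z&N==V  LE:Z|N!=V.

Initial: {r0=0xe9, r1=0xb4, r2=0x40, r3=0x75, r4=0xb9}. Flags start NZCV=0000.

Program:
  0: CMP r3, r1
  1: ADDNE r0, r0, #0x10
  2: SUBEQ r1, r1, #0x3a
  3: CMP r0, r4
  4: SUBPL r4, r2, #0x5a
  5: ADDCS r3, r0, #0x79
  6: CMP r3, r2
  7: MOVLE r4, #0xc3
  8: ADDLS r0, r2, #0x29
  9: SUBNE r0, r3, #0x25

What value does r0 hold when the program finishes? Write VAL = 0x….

[0] flags=1001 → (cmp)
[1] flags=1001 NE?T → r0=0xf9
[2] flags=1001 EQ?F → skip
[3] flags=0010 → (cmp)
[4] flags=0010 PL?T → r4=0xe6
[5] flags=0010 CS?T → r3=0x72
[6] flags=0010 → (cmp)
[7] flags=0010 LE?F → skip
[8] flags=0010 LS?F → skip
[9] flags=0010 NE?T → r0=0x4d

VAL = 0x4d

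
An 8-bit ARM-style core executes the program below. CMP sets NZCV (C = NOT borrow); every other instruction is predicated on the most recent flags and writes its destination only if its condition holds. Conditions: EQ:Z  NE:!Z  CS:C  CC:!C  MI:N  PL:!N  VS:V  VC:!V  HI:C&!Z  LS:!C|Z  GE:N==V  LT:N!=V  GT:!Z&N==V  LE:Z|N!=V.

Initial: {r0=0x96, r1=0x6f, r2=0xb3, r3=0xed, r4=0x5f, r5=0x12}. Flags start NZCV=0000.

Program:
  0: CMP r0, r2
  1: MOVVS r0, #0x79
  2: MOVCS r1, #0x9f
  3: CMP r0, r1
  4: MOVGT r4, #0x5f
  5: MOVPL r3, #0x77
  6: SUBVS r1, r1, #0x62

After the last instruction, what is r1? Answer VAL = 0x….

VAL = 0x0d

[0] flags=1000 → (cmp)
[1] flags=1000 VS?F → skip
[2] flags=1000 CS?F → skip
[3] flags=0011 → (cmp)
[4] flags=0011 GT?F → skip
[5] flags=0011 PL?T → r3=0x77
[6] flags=0011 VS?T → r1=0x0d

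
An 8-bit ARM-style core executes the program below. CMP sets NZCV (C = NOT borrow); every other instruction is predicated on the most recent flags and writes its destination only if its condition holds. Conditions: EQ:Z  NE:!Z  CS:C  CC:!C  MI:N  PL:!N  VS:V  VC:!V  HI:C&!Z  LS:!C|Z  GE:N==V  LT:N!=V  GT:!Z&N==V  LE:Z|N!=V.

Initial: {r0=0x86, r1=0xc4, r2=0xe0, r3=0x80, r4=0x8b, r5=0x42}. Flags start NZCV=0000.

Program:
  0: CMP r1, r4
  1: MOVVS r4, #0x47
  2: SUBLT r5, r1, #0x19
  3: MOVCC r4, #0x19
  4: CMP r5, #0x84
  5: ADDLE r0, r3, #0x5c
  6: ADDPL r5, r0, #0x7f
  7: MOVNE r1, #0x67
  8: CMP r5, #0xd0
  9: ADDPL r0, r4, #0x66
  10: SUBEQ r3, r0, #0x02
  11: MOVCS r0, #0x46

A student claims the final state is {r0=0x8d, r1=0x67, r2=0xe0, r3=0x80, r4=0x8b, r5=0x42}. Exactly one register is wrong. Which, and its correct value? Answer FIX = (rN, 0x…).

FIX = (r0, 0xf1)

[0] flags=0010 → (cmp)
[1] flags=0010 VS?F → skip
[2] flags=0010 LT?F → skip
[3] flags=0010 CC?F → skip
[4] flags=1001 → (cmp)
[5] flags=1001 LE?F → skip
[6] flags=1001 PL?F → skip
[7] flags=1001 NE?T → r1=0x67
[8] flags=0000 → (cmp)
[9] flags=0000 PL?T → r0=0xf1
[10] flags=0000 EQ?F → skip
[11] flags=0000 CS?F → skip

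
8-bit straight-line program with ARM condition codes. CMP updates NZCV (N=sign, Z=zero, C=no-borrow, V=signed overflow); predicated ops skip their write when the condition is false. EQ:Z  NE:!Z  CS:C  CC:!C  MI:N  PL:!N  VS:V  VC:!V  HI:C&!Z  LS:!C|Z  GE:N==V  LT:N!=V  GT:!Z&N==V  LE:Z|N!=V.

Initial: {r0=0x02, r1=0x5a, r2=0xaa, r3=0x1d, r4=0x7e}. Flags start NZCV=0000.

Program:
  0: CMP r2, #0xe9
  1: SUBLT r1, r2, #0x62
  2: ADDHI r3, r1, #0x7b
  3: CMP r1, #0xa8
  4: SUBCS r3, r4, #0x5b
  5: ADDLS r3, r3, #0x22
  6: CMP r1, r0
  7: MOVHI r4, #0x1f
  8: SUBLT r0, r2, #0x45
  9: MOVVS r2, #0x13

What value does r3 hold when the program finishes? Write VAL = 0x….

[0] flags=1000 → (cmp)
[1] flags=1000 LT?T → r1=0x48
[2] flags=1000 HI?F → skip
[3] flags=1001 → (cmp)
[4] flags=1001 CS?F → skip
[5] flags=1001 LS?T → r3=0x3f
[6] flags=0010 → (cmp)
[7] flags=0010 HI?T → r4=0x1f
[8] flags=0010 LT?F → skip
[9] flags=0010 VS?F → skip

VAL = 0x3f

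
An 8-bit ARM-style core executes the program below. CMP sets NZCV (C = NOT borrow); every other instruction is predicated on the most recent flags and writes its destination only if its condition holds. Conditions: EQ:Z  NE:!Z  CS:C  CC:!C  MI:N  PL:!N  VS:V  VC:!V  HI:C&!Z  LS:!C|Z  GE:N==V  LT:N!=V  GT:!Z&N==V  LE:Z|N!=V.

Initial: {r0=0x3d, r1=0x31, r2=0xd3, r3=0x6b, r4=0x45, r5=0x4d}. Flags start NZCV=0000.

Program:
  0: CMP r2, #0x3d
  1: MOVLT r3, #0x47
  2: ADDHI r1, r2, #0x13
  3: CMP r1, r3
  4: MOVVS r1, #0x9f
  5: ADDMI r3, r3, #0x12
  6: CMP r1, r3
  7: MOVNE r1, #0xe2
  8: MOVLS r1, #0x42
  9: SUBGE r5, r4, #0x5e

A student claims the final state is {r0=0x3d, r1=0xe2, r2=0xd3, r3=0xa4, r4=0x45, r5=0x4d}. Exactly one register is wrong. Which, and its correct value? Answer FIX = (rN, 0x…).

FIX = (r3, 0x59)

[0] flags=1010 → (cmp)
[1] flags=1010 LT?T → r3=0x47
[2] flags=1010 HI?T → r1=0xe6
[3] flags=1010 → (cmp)
[4] flags=1010 VS?F → skip
[5] flags=1010 MI?T → r3=0x59
[6] flags=1010 → (cmp)
[7] flags=1010 NE?T → r1=0xe2
[8] flags=1010 LS?F → skip
[9] flags=1010 GE?F → skip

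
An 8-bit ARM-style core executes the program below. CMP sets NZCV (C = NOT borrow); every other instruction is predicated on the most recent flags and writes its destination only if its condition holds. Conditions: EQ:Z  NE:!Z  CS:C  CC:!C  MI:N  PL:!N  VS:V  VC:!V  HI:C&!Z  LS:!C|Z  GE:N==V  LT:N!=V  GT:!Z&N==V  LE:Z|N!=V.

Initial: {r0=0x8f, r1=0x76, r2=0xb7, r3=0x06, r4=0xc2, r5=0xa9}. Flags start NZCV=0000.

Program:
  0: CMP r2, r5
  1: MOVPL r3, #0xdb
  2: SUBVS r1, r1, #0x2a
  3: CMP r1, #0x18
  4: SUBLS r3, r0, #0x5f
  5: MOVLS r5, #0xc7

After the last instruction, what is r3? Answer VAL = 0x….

0: ✓ CMP  NZCV=0010
1: ✓ MOVPL  r3←0xdb
2: · SUBVS
3: ✓ CMP  NZCV=0010
4: · SUBLS
5: · MOVLS

VAL = 0xdb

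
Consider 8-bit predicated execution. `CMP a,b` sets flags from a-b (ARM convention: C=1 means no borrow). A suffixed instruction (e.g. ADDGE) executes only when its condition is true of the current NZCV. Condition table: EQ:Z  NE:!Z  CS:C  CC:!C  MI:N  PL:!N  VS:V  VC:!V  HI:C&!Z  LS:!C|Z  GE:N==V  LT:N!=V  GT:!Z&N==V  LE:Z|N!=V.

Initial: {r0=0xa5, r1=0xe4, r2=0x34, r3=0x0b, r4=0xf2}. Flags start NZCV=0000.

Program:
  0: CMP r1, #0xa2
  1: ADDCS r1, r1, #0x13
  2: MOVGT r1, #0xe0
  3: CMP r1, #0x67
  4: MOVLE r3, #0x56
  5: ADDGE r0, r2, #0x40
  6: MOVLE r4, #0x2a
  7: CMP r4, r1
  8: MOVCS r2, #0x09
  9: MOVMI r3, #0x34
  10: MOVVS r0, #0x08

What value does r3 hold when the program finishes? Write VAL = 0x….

0: ✓ CMP  NZCV=0010
1: ✓ ADDCS  r1←0xf7
2: ✓ MOVGT  r1←0xe0
3: ✓ CMP  NZCV=0011
4: ✓ MOVLE  r3←0x56
5: · ADDGE
6: ✓ MOVLE  r4←0x2a
7: ✓ CMP  NZCV=0000
8: · MOVCS
9: · MOVMI
10: · MOVVS

VAL = 0x56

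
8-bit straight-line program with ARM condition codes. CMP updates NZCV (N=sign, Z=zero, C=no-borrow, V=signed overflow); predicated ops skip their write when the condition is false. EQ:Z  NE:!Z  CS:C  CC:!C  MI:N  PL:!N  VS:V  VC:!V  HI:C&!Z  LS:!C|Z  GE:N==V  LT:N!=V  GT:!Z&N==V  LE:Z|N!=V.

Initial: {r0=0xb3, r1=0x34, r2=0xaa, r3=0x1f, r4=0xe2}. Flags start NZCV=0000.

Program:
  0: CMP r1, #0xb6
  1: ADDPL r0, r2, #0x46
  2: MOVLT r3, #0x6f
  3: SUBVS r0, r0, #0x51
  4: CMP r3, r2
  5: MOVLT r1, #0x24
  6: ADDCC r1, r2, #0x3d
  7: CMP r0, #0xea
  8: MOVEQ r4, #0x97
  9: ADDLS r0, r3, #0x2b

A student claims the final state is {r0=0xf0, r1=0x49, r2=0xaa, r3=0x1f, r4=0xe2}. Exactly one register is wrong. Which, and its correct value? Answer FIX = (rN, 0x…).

0: ✓ CMP  NZCV=0000
1: ✓ ADDPL  r0←0xf0
2: · MOVLT
3: · SUBVS
4: ✓ CMP  NZCV=0000
5: · MOVLT
6: ✓ ADDCC  r1←0xe7
7: ✓ CMP  NZCV=0010
8: · MOVEQ
9: · ADDLS

FIX = (r1, 0xe7)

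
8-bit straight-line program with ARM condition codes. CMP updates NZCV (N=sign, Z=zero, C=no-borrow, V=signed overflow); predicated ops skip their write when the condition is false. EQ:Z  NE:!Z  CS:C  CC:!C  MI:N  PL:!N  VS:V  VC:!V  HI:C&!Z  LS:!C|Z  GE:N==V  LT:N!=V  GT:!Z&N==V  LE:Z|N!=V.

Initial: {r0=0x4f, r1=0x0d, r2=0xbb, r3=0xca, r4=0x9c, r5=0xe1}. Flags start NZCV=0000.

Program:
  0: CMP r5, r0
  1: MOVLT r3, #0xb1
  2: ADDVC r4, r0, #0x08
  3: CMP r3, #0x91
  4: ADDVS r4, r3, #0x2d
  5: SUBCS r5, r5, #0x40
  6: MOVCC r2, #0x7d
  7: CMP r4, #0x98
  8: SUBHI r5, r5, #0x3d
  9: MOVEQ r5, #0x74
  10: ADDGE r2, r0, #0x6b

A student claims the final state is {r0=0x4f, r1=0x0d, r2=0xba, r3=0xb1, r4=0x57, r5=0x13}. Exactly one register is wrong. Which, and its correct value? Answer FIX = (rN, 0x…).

FIX = (r5, 0xa1)

[0] flags=1010 → (cmp)
[1] flags=1010 LT?T → r3=0xb1
[2] flags=1010 VC?T → r4=0x57
[3] flags=0010 → (cmp)
[4] flags=0010 VS?F → skip
[5] flags=0010 CS?T → r5=0xa1
[6] flags=0010 CC?F → skip
[7] flags=1001 → (cmp)
[8] flags=1001 HI?F → skip
[9] flags=1001 EQ?F → skip
[10] flags=1001 GE?T → r2=0xba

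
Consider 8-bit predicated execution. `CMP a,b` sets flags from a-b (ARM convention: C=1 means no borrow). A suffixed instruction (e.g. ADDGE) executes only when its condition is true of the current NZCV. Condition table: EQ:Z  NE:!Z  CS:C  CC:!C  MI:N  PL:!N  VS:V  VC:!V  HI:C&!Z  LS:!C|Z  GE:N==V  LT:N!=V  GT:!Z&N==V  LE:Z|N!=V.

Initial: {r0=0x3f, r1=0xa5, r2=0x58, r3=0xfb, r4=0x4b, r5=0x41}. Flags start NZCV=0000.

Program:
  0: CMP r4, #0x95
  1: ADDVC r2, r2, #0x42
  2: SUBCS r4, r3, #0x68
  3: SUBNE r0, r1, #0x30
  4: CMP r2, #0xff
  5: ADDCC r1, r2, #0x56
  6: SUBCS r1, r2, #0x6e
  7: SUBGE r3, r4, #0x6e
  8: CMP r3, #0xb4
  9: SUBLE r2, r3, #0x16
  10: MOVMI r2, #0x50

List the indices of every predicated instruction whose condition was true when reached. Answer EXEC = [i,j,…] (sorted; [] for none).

[0] flags=1001 → (cmp)
[1] flags=1001 VC?F → skip
[2] flags=1001 CS?F → skip
[3] flags=1001 NE?T → r0=0x75
[4] flags=0000 → (cmp)
[5] flags=0000 CC?T → r1=0xae
[6] flags=0000 CS?F → skip
[7] flags=0000 GE?T → r3=0xdd
[8] flags=0010 → (cmp)
[9] flags=0010 LE?F → skip
[10] flags=0010 MI?F → skip

EXEC = [3,5,7]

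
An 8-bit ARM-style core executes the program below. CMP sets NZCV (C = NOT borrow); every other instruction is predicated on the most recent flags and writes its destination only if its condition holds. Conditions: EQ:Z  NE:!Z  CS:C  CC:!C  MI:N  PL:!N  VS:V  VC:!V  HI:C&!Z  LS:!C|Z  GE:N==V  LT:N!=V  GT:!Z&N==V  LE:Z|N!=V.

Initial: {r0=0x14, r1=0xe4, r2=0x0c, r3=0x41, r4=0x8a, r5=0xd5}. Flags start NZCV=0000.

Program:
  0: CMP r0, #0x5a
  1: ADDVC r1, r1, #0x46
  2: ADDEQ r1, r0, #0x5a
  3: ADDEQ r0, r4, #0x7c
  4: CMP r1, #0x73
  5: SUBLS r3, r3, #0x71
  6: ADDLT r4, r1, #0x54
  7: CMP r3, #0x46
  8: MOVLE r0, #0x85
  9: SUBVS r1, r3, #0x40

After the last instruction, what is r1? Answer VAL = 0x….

0: ✓ CMP  NZCV=1000
1: ✓ ADDVC  r1←0x2a
2: · ADDEQ
3: · ADDEQ
4: ✓ CMP  NZCV=1000
5: ✓ SUBLS  r3←0xd0
6: ✓ ADDLT  r4←0x7e
7: ✓ CMP  NZCV=1010
8: ✓ MOVLE  r0←0x85
9: · SUBVS

VAL = 0x2a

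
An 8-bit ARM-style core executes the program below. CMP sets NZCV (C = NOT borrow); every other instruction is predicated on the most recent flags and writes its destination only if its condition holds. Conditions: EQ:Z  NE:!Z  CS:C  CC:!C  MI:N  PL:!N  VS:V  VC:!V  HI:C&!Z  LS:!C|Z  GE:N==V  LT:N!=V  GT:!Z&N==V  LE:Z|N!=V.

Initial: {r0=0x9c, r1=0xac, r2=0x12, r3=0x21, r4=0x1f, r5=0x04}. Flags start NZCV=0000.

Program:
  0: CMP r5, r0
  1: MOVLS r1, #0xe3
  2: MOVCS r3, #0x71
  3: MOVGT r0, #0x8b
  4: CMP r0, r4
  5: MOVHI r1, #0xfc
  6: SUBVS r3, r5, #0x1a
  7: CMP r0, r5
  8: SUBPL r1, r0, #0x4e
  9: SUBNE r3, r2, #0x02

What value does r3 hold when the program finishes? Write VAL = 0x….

VAL = 0x10

0: ✓ CMP  NZCV=0000
1: ✓ MOVLS  r1←0xe3
2: · MOVCS
3: ✓ MOVGT  r0←0x8b
4: ✓ CMP  NZCV=0011
5: ✓ MOVHI  r1←0xfc
6: ✓ SUBVS  r3←0xea
7: ✓ CMP  NZCV=1010
8: · SUBPL
9: ✓ SUBNE  r3←0x10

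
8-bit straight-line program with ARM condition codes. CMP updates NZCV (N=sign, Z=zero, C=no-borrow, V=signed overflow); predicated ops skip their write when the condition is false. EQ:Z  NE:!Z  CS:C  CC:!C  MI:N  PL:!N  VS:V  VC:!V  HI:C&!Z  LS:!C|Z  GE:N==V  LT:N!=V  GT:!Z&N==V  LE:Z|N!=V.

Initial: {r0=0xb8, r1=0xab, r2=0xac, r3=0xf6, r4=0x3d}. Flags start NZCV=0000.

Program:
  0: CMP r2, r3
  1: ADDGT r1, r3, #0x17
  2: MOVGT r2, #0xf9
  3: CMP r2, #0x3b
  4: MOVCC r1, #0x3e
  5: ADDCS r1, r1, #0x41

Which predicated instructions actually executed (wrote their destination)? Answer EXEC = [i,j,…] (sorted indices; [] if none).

0: ✓ CMP  NZCV=1000
1: · ADDGT
2: · MOVGT
3: ✓ CMP  NZCV=0011
4: · MOVCC
5: ✓ ADDCS  r1←0xec

EXEC = [5]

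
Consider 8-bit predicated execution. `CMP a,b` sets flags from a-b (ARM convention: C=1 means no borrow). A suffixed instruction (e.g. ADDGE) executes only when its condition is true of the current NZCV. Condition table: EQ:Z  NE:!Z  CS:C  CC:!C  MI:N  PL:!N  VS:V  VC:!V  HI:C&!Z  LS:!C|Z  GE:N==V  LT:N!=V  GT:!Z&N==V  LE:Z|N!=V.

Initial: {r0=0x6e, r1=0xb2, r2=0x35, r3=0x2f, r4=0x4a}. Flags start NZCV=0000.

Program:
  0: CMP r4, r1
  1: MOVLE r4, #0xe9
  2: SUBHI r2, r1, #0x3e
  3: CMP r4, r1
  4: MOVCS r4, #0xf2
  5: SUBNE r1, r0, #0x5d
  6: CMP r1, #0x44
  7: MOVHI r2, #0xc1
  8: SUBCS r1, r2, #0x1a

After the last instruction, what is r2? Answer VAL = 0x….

0: ✓ CMP  NZCV=1001
1: · MOVLE
2: · SUBHI
3: ✓ CMP  NZCV=1001
4: · MOVCS
5: ✓ SUBNE  r1←0x11
6: ✓ CMP  NZCV=1000
7: · MOVHI
8: · SUBCS

VAL = 0x35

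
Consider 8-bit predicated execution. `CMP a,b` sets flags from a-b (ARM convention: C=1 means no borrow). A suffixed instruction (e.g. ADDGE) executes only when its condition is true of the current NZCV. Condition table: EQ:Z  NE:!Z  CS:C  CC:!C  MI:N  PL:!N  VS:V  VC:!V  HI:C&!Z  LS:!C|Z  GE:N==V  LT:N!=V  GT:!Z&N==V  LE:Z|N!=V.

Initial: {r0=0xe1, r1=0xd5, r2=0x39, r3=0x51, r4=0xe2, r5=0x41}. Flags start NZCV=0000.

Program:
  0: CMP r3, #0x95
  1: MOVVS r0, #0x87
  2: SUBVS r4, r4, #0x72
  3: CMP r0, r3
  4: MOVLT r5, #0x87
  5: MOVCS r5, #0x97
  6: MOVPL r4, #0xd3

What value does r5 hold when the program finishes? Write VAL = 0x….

VAL = 0x97

0: ✓ CMP  NZCV=1001
1: ✓ MOVVS  r0←0x87
2: ✓ SUBVS  r4←0x70
3: ✓ CMP  NZCV=0011
4: ✓ MOVLT  r5←0x87
5: ✓ MOVCS  r5←0x97
6: ✓ MOVPL  r4←0xd3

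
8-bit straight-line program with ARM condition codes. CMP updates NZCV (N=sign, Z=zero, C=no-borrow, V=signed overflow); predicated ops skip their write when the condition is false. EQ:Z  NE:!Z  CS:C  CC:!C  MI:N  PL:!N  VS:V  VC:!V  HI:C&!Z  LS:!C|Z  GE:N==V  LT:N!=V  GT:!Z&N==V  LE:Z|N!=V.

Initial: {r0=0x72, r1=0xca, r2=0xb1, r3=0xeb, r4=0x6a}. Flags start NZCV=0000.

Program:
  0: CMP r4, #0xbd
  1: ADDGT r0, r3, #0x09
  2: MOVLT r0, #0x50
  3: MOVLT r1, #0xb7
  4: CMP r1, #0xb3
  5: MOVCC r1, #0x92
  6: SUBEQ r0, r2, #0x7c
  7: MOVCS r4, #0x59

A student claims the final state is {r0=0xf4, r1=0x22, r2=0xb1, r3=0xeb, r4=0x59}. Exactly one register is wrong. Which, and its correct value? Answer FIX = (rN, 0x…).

[0] flags=1001 → (cmp)
[1] flags=1001 GT?T → r0=0xf4
[2] flags=1001 LT?F → skip
[3] flags=1001 LT?F → skip
[4] flags=0010 → (cmp)
[5] flags=0010 CC?F → skip
[6] flags=0010 EQ?F → skip
[7] flags=0010 CS?T → r4=0x59

FIX = (r1, 0xca)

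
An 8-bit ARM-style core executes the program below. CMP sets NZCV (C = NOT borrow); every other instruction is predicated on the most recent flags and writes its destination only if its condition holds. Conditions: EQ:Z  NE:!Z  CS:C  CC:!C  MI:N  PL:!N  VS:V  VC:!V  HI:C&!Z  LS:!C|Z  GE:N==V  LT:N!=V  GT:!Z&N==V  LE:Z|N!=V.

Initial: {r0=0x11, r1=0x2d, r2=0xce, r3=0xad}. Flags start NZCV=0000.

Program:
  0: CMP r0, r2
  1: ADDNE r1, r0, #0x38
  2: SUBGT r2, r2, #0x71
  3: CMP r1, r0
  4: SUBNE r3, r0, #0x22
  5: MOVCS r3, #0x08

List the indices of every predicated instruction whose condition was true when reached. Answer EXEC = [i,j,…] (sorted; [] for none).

0: ✓ CMP  NZCV=0000
1: ✓ ADDNE  r1←0x49
2: ✓ SUBGT  r2←0x5d
3: ✓ CMP  NZCV=0010
4: ✓ SUBNE  r3←0xef
5: ✓ MOVCS  r3←0x08

EXEC = [1,2,4,5]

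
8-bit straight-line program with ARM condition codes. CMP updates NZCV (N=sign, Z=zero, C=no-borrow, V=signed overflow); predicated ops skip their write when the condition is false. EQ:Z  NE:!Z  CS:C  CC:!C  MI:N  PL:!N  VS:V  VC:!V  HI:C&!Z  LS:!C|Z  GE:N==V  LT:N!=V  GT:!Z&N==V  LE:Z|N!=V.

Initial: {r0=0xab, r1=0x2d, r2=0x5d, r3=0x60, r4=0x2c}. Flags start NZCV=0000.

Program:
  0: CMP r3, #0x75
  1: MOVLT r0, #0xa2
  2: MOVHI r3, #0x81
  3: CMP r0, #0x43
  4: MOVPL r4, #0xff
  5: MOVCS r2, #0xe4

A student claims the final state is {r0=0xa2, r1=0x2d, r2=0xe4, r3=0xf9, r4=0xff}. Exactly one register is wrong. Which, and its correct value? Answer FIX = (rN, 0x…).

0: ✓ CMP  NZCV=1000
1: ✓ MOVLT  r0←0xa2
2: · MOVHI
3: ✓ CMP  NZCV=0011
4: ✓ MOVPL  r4←0xff
5: ✓ MOVCS  r2←0xe4

FIX = (r3, 0x60)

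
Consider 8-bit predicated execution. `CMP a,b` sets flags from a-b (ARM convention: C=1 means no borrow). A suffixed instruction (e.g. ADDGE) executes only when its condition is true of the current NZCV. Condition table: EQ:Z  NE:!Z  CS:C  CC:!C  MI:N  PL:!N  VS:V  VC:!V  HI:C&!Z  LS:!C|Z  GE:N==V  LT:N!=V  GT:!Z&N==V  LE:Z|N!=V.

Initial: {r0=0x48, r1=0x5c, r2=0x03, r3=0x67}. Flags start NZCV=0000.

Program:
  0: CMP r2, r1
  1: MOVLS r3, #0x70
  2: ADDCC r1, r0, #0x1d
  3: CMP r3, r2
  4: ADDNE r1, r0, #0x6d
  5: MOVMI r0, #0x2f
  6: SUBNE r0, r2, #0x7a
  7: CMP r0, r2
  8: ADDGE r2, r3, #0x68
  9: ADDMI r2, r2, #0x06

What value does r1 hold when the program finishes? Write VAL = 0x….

[0] flags=1000 → (cmp)
[1] flags=1000 LS?T → r3=0x70
[2] flags=1000 CC?T → r1=0x65
[3] flags=0010 → (cmp)
[4] flags=0010 NE?T → r1=0xb5
[5] flags=0010 MI?F → skip
[6] flags=0010 NE?T → r0=0x89
[7] flags=1010 → (cmp)
[8] flags=1010 GE?F → skip
[9] flags=1010 MI?T → r2=0x09

VAL = 0xb5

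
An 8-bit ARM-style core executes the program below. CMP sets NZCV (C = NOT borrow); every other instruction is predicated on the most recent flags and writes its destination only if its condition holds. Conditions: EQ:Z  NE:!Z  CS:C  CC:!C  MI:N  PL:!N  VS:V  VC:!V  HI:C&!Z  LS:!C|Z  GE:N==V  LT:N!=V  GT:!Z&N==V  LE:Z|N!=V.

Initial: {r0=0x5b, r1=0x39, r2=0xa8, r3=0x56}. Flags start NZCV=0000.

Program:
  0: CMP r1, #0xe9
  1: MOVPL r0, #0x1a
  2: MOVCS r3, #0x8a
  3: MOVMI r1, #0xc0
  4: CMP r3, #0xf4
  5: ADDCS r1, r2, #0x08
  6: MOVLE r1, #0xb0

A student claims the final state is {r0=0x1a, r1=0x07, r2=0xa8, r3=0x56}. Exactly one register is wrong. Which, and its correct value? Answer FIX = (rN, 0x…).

FIX = (r1, 0x39)

0: ✓ CMP  NZCV=0000
1: ✓ MOVPL  r0←0x1a
2: · MOVCS
3: · MOVMI
4: ✓ CMP  NZCV=0000
5: · ADDCS
6: · MOVLE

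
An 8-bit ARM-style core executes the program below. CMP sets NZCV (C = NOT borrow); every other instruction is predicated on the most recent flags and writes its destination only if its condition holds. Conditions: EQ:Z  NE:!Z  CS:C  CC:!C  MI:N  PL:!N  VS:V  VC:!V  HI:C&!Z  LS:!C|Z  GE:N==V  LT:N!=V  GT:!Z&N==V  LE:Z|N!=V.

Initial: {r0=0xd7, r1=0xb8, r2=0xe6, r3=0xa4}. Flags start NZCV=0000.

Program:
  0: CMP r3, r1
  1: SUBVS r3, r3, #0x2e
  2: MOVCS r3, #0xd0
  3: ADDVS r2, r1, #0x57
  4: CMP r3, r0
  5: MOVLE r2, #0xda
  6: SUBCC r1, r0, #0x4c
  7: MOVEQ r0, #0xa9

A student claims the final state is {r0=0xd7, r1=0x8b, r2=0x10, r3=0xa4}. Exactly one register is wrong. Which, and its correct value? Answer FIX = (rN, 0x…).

0: ✓ CMP  NZCV=1000
1: · SUBVS
2: · MOVCS
3: · ADDVS
4: ✓ CMP  NZCV=1000
5: ✓ MOVLE  r2←0xda
6: ✓ SUBCC  r1←0x8b
7: · MOVEQ

FIX = (r2, 0xda)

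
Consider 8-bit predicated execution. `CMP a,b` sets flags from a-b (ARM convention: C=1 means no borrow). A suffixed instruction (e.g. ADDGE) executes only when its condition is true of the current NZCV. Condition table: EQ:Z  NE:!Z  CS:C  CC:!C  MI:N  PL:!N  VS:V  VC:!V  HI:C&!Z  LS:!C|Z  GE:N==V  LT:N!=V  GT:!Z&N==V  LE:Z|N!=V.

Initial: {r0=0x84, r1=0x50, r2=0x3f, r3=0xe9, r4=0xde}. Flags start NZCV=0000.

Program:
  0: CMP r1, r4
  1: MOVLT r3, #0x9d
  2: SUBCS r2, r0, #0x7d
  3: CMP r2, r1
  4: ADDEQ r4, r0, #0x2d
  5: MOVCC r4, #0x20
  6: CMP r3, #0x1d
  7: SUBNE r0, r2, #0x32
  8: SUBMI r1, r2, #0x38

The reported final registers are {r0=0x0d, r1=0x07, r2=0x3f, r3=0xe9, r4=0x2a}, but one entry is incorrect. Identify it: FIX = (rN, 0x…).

FIX = (r4, 0x20)

0: ✓ CMP  NZCV=0000
1: · MOVLT
2: · SUBCS
3: ✓ CMP  NZCV=1000
4: · ADDEQ
5: ✓ MOVCC  r4←0x20
6: ✓ CMP  NZCV=1010
7: ✓ SUBNE  r0←0x0d
8: ✓ SUBMI  r1←0x07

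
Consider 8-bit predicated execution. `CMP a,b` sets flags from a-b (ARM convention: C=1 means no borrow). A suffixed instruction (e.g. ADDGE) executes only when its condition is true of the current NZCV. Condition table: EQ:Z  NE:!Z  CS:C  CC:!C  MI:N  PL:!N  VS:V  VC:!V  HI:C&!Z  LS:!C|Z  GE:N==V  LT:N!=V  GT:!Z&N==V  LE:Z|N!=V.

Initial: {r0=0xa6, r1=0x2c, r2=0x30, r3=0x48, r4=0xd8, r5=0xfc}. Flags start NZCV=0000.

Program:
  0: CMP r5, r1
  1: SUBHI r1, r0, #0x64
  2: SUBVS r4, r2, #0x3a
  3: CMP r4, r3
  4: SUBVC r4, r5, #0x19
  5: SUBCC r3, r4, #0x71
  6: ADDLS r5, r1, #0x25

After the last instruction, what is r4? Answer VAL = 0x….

[0] flags=1010 → (cmp)
[1] flags=1010 HI?T → r1=0x42
[2] flags=1010 VS?F → skip
[3] flags=1010 → (cmp)
[4] flags=1010 VC?T → r4=0xe3
[5] flags=1010 CC?F → skip
[6] flags=1010 LS?F → skip

VAL = 0xe3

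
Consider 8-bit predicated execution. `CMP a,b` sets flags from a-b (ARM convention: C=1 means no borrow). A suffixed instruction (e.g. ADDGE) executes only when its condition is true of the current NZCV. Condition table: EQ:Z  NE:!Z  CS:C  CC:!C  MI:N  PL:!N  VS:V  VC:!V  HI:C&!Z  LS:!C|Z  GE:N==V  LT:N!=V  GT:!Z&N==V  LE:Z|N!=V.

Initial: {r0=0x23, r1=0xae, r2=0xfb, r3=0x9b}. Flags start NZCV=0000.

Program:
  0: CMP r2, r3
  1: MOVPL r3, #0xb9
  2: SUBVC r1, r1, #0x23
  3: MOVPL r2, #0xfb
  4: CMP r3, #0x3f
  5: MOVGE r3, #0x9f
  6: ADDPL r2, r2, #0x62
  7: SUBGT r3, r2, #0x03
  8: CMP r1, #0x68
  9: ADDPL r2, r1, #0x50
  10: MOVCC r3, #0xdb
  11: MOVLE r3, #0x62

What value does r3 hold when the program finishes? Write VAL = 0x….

VAL = 0x62

0: ✓ CMP  NZCV=0010
1: ✓ MOVPL  r3←0xb9
2: ✓ SUBVC  r1←0x8b
3: ✓ MOVPL  r2←0xfb
4: ✓ CMP  NZCV=0011
5: · MOVGE
6: ✓ ADDPL  r2←0x5d
7: · SUBGT
8: ✓ CMP  NZCV=0011
9: ✓ ADDPL  r2←0xdb
10: · MOVCC
11: ✓ MOVLE  r3←0x62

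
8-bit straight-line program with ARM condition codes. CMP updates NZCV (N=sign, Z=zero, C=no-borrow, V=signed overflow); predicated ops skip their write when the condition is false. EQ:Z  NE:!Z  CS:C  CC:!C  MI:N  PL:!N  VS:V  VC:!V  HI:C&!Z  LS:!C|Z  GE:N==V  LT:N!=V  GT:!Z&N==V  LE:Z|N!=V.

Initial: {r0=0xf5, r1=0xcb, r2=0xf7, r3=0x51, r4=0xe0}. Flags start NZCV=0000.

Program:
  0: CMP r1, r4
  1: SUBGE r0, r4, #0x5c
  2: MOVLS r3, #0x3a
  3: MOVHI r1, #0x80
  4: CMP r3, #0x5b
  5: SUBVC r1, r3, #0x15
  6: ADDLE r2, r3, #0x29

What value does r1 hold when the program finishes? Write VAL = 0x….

[0] flags=1000 → (cmp)
[1] flags=1000 GE?F → skip
[2] flags=1000 LS?T → r3=0x3a
[3] flags=1000 HI?F → skip
[4] flags=1000 → (cmp)
[5] flags=1000 VC?T → r1=0x25
[6] flags=1000 LE?T → r2=0x63

VAL = 0x25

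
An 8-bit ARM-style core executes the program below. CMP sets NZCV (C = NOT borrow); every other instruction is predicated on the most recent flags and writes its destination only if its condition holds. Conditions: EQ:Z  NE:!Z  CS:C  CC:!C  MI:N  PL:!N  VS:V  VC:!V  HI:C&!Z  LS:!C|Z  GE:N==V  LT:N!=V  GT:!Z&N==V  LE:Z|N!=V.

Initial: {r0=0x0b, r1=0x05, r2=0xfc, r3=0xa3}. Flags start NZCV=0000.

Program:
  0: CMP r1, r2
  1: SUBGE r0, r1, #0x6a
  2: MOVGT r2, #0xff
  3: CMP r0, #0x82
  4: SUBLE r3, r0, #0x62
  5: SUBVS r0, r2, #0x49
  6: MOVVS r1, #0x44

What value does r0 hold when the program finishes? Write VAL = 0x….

VAL = 0x9b

0: ✓ CMP  NZCV=0000
1: ✓ SUBGE  r0←0x9b
2: ✓ MOVGT  r2←0xff
3: ✓ CMP  NZCV=0010
4: · SUBLE
5: · SUBVS
6: · MOVVS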